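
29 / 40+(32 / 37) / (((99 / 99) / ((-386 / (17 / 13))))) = -6404799 / 25160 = -254.56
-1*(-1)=1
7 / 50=0.14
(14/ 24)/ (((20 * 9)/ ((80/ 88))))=7/ 2376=0.00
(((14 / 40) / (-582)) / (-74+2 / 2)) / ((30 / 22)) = 77 / 12745800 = 0.00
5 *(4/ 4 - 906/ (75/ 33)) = -1988.20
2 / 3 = 0.67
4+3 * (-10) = -26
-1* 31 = -31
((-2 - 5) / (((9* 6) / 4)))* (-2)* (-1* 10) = -280 / 27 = -10.37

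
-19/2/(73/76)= -722/73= -9.89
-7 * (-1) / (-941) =-7 / 941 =-0.01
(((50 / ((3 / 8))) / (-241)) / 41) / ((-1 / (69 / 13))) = 9200 / 128453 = 0.07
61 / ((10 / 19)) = 115.90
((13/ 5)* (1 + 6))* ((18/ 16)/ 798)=39/ 1520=0.03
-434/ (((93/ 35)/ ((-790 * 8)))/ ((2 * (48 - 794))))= -4620425600/ 3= -1540141866.67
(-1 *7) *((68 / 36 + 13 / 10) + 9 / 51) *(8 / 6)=-72086 / 2295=-31.41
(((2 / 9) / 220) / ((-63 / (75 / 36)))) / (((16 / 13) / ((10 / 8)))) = -325 / 9580032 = -0.00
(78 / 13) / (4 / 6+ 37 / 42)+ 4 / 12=821 / 195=4.21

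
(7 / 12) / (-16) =-7 / 192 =-0.04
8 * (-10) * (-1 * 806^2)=51970880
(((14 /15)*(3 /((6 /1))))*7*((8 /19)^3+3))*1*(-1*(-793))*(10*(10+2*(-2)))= 477886.15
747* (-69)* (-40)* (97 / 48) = 8332785 / 2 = 4166392.50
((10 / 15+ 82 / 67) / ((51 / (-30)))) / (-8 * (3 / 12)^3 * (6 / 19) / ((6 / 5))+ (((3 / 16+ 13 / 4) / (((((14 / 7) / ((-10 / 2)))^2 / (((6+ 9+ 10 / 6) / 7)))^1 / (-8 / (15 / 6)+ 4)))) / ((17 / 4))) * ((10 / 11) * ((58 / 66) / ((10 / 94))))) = -26685120 / 1734309673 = -0.02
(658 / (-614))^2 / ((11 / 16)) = 1.67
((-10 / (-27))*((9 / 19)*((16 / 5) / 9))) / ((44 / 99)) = 8 / 57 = 0.14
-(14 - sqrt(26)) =-14 + sqrt(26) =-8.90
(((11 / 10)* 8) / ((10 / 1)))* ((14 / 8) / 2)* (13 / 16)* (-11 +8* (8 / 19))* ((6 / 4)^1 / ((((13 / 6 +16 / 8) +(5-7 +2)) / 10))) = -17.19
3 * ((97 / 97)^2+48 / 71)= 357 / 71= 5.03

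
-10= -10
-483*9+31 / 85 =-369464 / 85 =-4346.64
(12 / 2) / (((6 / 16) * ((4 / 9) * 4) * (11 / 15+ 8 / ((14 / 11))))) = 945 / 737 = 1.28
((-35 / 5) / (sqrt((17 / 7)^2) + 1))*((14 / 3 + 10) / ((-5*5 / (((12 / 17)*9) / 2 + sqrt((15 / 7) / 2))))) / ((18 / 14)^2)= 3773*sqrt(210) / 72900 + 26411 / 11475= 3.05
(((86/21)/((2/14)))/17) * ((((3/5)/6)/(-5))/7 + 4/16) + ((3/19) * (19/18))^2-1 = -59491/107100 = -0.56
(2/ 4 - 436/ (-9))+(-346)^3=-745590367/ 18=-41421687.06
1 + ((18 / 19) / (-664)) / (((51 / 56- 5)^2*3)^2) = 1.00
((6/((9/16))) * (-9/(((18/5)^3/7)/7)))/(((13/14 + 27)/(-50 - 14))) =21952000/95013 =231.04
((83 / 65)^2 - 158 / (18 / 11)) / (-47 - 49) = 902381 / 912600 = 0.99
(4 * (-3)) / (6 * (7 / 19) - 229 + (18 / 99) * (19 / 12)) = 15048 / 284033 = 0.05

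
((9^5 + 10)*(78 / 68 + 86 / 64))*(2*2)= 80024945 / 136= 588418.71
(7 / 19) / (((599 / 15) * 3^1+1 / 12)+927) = 0.00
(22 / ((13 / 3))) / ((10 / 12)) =396 / 65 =6.09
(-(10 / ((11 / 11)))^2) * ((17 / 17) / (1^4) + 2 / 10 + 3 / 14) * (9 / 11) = -810 / 7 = -115.71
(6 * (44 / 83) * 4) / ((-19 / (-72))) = 76032 / 1577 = 48.21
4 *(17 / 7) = 68 / 7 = 9.71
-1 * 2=-2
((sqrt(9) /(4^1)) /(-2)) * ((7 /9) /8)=-7 /192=-0.04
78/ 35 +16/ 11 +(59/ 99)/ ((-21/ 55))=22061/ 10395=2.12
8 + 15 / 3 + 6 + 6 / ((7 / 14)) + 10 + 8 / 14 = 291 / 7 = 41.57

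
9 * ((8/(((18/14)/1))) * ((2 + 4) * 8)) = 2688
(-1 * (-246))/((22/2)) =246/11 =22.36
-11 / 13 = -0.85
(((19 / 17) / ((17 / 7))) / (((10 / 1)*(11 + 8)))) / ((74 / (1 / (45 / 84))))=49 / 801975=0.00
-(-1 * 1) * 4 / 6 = 2 / 3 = 0.67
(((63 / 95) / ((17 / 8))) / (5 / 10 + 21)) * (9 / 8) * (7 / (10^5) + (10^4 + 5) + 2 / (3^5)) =1701851911907 / 10416750000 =163.38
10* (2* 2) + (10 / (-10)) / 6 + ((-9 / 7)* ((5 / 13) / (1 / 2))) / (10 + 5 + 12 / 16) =152003 / 3822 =39.77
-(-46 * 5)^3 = 12167000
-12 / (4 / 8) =-24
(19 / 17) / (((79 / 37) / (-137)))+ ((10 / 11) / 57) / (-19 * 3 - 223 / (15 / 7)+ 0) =-24315864367 / 339069896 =-71.71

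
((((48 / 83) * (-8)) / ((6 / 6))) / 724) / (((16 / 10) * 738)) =-10 / 1847829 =-0.00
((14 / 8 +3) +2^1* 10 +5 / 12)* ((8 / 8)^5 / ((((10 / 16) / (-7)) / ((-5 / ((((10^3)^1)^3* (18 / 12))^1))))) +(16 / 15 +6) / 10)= 17.78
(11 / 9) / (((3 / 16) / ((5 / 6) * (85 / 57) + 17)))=549032 / 4617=118.92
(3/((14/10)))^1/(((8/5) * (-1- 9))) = -15/112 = -0.13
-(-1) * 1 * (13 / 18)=13 / 18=0.72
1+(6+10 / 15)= 23 / 3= 7.67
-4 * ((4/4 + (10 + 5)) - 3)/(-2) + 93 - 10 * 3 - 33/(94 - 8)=7621/86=88.62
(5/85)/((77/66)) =6/119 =0.05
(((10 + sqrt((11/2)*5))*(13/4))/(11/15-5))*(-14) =162.56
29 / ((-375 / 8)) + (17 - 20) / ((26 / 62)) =-7.77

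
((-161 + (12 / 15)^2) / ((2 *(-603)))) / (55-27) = 4009 / 844200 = 0.00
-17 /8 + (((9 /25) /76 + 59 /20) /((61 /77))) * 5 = 766041 /46360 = 16.52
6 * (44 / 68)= 66 / 17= 3.88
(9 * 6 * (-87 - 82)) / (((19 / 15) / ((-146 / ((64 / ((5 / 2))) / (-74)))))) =-924349725 / 304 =-3040624.10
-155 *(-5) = 775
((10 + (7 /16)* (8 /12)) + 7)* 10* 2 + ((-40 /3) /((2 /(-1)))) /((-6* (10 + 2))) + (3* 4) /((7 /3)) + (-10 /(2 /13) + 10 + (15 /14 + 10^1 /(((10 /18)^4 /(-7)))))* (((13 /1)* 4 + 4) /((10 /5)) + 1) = -1064219923 /47250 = -22523.17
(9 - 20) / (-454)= 11 / 454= 0.02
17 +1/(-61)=1036/61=16.98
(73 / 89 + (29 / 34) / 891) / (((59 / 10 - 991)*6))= -0.00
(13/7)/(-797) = -13/5579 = -0.00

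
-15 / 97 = -0.15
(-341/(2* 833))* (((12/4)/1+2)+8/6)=-6479/4998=-1.30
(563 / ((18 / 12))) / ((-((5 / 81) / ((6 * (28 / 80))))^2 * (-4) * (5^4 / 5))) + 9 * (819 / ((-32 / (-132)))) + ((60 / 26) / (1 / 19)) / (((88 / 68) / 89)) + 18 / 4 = 766258494207 / 22343750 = 34294.09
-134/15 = -8.93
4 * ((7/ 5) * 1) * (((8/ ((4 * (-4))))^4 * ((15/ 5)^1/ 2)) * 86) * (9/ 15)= 2709/ 100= 27.09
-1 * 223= -223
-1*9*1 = -9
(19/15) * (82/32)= 779/240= 3.25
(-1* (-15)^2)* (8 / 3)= -600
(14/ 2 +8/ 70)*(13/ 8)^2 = 42081/ 2240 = 18.79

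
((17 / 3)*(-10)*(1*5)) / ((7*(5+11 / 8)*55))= -80 / 693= -0.12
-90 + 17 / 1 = -73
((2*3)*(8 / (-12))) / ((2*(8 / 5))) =-5 / 4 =-1.25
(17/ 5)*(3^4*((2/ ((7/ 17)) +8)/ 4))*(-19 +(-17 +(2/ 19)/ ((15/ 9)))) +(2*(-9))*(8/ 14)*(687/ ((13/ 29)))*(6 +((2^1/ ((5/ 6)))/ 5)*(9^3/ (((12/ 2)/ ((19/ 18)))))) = -6772598973/ 6175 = -1096777.16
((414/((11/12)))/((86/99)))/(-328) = -5589/3526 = -1.59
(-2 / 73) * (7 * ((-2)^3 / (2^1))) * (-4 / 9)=-224 / 657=-0.34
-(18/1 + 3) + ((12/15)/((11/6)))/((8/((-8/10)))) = -5787/275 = -21.04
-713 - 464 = -1177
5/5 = 1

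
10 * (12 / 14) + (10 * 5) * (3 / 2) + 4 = 613 / 7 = 87.57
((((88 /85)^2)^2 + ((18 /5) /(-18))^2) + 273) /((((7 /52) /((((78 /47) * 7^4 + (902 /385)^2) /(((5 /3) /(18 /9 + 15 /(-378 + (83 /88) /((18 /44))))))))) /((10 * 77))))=59831949855563749088651712 /8129744912734375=7359634342.50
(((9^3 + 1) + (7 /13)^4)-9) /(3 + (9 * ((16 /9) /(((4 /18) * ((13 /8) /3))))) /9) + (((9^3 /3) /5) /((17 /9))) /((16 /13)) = 551142481 /8963760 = 61.49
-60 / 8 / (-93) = 5 / 62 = 0.08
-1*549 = -549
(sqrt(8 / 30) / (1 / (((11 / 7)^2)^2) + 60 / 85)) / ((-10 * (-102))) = 14641 * sqrt(15) / 97429050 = 0.00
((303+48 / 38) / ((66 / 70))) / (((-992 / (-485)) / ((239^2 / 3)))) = 1868475034825 / 621984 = 3004056.43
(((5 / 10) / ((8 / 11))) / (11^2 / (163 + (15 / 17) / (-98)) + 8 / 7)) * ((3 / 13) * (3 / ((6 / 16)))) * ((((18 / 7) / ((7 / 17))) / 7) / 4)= 457006869 / 3043540136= 0.15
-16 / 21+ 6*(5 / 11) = 454 / 231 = 1.97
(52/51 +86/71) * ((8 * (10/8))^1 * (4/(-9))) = -323120/32589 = -9.92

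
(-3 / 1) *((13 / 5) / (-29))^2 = -507 / 21025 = -0.02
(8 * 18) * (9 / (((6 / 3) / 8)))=5184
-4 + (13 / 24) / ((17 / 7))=-1541 / 408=-3.78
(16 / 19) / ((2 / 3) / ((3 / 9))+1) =16 / 57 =0.28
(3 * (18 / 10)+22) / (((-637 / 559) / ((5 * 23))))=-135493 / 49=-2765.16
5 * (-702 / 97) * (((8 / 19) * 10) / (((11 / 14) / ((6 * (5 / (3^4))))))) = -1456000 / 20273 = -71.82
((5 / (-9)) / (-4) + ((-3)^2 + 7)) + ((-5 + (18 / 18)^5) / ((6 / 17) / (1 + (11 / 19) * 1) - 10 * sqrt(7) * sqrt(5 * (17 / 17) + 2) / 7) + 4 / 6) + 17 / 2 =256427 / 9972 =25.71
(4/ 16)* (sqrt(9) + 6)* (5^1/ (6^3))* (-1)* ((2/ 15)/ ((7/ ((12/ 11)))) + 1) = -131/ 2464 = -0.05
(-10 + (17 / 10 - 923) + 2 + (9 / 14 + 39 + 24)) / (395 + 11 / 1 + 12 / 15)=-15149 / 7119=-2.13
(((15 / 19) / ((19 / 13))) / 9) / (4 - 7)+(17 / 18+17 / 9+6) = 57269 / 6498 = 8.81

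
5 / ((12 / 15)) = 25 / 4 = 6.25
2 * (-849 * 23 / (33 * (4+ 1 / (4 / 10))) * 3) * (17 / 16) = -331959 / 572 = -580.35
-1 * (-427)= 427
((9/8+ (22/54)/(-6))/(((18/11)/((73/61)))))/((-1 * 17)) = -550055/12095568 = -0.05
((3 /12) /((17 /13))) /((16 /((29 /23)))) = 377 /25024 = 0.02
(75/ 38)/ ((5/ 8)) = 60/ 19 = 3.16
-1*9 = -9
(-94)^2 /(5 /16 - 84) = -141376 /1339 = -105.58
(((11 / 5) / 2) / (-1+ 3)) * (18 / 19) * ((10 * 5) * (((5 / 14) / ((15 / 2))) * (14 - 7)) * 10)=1650 / 19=86.84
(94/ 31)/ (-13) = -94/ 403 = -0.23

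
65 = 65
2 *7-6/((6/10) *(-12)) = 89/6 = 14.83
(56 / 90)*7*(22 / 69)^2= 0.44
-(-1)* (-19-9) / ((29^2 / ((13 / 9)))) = -364 / 7569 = -0.05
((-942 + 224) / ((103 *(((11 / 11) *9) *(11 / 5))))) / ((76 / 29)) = -52055 / 387486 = -0.13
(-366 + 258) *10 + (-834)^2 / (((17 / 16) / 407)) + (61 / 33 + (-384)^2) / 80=11957810427533 / 44880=266439626.28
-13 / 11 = -1.18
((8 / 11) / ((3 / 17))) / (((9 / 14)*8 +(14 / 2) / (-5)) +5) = 140 / 297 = 0.47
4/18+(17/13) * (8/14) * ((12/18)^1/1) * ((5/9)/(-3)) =958/7371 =0.13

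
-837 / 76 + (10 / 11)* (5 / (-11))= -105077 / 9196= -11.43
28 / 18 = 14 / 9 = 1.56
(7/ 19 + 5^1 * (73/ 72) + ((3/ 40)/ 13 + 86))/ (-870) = -508198/ 4835025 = -0.11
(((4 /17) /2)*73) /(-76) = -73 /646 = -0.11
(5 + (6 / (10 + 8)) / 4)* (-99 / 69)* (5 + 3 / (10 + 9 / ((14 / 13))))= -890417 / 23644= -37.66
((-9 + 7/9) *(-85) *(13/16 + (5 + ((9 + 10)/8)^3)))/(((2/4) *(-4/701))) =-21682683575/4608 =-4705443.48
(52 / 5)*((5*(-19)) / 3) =-988 / 3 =-329.33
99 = 99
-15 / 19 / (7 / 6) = -90 / 133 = -0.68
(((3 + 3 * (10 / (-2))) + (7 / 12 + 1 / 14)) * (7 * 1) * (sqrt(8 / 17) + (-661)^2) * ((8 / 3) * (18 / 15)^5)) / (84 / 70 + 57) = -239838170688 / 60625 - 1097856 * sqrt(34) / 1030625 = -3956099.75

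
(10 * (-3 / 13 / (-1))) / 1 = 30 / 13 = 2.31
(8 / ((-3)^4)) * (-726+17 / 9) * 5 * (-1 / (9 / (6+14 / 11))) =20854400 / 72171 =288.96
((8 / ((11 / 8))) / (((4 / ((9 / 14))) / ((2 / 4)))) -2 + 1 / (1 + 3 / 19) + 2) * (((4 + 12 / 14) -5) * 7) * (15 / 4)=-3075 / 616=-4.99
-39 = -39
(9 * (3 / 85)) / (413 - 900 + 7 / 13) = -117 / 179180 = -0.00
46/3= 15.33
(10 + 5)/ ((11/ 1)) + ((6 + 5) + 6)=202/ 11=18.36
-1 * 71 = -71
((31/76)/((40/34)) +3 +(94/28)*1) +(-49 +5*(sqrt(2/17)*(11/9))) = -450031/10640 +55*sqrt(34)/153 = -40.20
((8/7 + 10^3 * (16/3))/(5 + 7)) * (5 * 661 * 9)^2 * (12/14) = 337125568573.47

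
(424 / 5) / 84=106 / 105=1.01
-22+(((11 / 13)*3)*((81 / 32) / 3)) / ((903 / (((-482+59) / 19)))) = -52465919 / 2379104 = -22.05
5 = 5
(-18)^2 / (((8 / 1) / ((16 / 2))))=324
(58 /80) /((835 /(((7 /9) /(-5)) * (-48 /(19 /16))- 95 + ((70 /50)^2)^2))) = -43841011 /594937500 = -0.07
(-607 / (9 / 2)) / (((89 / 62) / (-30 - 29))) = 4440812 / 801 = 5544.08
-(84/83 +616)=-51212/83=-617.01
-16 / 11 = -1.45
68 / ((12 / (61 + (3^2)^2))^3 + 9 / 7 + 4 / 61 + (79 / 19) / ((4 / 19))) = 41569215184 / 12899839279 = 3.22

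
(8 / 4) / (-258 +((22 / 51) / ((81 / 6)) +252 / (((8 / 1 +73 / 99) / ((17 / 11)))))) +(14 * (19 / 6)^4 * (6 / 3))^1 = 115934995354103 / 41176417716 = 2815.57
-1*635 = -635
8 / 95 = 0.08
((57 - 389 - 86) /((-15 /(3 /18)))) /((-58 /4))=-418 /1305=-0.32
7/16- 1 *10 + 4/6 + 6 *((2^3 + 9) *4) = 19157/48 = 399.10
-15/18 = -0.83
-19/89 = -0.21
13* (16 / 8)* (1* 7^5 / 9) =436982 / 9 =48553.56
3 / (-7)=-3 / 7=-0.43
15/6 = 5/2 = 2.50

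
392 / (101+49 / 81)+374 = 1554886 / 4115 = 377.86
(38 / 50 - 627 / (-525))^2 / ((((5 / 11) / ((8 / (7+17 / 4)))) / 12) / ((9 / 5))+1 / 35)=65.66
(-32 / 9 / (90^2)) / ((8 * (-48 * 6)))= 1 / 5248800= 0.00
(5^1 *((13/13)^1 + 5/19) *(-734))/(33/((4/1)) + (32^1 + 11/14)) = -822080/7277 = -112.97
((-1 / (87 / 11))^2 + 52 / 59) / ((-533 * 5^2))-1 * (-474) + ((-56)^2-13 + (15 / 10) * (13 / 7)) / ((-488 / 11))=16405669401832411 / 40654216184400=403.54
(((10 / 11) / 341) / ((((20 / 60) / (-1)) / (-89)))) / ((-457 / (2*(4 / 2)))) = -0.01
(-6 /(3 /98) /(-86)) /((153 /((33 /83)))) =1078 /182019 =0.01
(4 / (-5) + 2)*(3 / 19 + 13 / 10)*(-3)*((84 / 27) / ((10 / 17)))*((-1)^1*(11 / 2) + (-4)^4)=-16514463 / 2375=-6953.46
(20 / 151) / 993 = 20 / 149943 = 0.00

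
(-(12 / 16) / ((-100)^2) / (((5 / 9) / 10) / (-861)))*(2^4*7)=162729 / 1250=130.18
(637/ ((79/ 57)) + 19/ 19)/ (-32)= -9097/ 632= -14.39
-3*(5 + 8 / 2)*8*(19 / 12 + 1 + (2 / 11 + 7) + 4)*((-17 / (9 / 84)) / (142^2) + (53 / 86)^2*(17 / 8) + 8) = -42918497226489 / 1640462384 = -26162.44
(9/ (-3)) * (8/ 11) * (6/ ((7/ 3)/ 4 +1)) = -1728/ 209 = -8.27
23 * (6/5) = 138/5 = 27.60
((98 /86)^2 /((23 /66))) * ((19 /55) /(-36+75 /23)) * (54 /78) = -821142 /30166435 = -0.03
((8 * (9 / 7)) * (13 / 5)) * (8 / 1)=7488 / 35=213.94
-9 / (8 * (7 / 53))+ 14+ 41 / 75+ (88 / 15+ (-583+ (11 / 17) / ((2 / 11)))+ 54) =-36667163 / 71400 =-513.55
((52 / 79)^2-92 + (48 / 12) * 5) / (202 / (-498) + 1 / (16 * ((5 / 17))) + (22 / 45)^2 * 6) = -400375267200 / 6942419749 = -57.67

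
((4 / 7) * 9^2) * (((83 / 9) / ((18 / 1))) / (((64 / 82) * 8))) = 3.80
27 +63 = 90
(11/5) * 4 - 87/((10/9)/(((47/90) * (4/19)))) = 91/475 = 0.19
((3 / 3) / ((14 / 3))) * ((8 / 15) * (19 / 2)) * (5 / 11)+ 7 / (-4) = -387 / 308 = -1.26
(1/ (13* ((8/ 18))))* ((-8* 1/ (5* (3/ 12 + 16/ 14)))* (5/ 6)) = -28/ 169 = -0.17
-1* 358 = -358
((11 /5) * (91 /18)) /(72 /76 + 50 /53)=144001 /24480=5.88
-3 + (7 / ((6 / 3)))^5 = 16711 / 32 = 522.22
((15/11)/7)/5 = 3/77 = 0.04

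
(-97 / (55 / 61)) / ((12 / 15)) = -5917 / 44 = -134.48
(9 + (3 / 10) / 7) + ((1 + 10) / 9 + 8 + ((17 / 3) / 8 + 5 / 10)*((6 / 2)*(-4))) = 1186 / 315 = 3.77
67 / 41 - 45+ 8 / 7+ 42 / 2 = -21.22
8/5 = 1.60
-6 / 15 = -2 / 5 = -0.40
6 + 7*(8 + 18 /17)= 1180 /17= 69.41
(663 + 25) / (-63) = -688 / 63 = -10.92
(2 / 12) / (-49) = -1 / 294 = -0.00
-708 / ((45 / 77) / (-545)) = 1980748 / 3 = 660249.33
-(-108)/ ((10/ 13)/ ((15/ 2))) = 1053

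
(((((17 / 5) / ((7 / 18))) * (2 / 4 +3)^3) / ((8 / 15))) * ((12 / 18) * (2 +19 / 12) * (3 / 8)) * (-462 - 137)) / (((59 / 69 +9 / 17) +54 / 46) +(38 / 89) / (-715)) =-14413745493942795 / 97753119232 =-147450.49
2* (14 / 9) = 28 / 9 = 3.11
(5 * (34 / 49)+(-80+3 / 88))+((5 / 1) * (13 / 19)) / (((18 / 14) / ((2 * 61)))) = 182954257 / 737352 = 248.12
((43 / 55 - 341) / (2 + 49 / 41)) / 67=-767192 / 482735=-1.59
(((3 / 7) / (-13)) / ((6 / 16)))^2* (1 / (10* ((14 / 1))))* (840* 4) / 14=768 / 57967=0.01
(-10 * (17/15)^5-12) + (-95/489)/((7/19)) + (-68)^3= -54493135724299/173289375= -314463.23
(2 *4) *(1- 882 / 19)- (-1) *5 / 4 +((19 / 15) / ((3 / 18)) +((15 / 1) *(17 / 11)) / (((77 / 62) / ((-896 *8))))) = -6168287957 / 45980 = -134151.54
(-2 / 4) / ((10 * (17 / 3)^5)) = -243 / 28397140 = -0.00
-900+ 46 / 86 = -38677 / 43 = -899.47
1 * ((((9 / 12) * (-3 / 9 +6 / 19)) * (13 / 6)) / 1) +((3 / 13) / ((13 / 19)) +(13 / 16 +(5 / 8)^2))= 932101 / 616512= 1.51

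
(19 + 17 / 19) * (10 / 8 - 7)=-4347 / 38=-114.39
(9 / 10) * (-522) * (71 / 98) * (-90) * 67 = 100567737 / 49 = 2052402.80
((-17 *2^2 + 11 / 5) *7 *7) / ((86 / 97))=-1563737 / 430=-3636.60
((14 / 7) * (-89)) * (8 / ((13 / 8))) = -11392 / 13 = -876.31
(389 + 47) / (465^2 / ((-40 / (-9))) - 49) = 3488 / 388813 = 0.01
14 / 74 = 7 / 37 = 0.19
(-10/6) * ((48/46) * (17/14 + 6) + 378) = -103450/161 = -642.55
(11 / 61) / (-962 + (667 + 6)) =-11 / 17629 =-0.00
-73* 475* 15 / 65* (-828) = 86132700 / 13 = 6625592.31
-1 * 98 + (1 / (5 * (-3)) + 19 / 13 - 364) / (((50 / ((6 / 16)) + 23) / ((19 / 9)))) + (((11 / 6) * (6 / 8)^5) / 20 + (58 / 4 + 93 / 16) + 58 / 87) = -184068544061 / 2247598080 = -81.90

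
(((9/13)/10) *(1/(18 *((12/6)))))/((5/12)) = 3/650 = 0.00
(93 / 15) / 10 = 31 / 50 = 0.62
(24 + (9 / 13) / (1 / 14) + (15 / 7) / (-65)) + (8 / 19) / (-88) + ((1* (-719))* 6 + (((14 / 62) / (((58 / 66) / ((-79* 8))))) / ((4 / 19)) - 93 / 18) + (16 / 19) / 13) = -518771276431 / 102588486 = -5056.82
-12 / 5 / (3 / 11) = -44 / 5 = -8.80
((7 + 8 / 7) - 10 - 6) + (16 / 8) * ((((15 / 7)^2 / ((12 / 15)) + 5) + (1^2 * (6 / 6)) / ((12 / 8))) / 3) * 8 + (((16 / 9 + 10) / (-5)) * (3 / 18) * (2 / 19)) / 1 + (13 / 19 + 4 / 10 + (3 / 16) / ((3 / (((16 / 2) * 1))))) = 54.52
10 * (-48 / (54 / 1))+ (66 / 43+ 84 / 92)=-57331 / 8901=-6.44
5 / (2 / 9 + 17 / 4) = 180 / 161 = 1.12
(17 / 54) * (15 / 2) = 85 / 36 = 2.36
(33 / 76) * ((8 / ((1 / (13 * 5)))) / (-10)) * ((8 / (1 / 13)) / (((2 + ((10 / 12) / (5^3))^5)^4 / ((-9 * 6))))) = 80114213305386199951171875000000000000000000000000 / 10108780459708378157229192025781261542500000019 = 7925.21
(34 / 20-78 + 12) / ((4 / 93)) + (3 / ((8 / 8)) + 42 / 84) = -1491.48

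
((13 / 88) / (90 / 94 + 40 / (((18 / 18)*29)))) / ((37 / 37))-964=-20782477 / 21560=-963.94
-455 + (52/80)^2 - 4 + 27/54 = -183231/400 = -458.08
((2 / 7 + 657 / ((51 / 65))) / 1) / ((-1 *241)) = -99679 / 28679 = -3.48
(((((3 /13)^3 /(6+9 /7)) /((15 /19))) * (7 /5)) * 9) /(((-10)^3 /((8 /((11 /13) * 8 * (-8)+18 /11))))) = 276507 /67425718750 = 0.00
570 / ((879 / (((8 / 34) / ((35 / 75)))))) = 11400 / 34867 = 0.33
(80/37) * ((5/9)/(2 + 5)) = 400/2331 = 0.17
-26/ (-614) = 13/ 307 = 0.04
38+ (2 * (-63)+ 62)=-26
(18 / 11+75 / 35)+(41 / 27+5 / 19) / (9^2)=12162301 / 3199581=3.80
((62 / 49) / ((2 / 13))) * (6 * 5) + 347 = 29093 / 49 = 593.73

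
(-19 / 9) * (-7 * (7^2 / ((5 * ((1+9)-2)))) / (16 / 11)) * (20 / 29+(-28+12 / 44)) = -3747275 / 11136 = -336.50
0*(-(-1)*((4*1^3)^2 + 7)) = 0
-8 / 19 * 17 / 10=-68 / 95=-0.72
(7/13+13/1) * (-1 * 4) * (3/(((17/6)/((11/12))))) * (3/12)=-2904/221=-13.14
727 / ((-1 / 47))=-34169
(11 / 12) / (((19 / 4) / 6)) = 22 / 19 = 1.16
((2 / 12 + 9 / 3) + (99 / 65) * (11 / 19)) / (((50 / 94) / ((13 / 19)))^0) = 29999 / 7410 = 4.05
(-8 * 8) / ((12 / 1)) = -16 / 3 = -5.33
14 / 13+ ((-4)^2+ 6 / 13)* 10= 2154 / 13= 165.69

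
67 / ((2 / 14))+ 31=500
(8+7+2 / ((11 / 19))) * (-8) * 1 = -1624 / 11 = -147.64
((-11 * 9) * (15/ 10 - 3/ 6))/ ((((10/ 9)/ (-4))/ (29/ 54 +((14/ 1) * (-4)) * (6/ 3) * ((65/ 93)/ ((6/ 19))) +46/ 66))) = -13625511/ 155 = -87906.52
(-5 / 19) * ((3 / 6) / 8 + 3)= -245 / 304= -0.81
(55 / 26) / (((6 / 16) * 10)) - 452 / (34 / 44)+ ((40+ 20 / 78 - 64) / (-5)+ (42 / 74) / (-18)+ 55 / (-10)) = -585.16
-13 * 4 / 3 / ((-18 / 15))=130 / 9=14.44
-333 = -333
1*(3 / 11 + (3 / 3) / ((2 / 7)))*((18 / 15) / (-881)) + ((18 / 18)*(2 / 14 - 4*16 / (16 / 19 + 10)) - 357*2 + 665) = -1913279839 / 34936055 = -54.77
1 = 1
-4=-4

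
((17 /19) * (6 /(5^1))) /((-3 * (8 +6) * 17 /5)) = -1 /133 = -0.01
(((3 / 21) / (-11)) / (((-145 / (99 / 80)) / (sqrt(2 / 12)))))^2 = 27 / 13186880000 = 0.00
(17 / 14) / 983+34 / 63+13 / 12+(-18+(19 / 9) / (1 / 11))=80761 / 11796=6.85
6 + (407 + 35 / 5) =420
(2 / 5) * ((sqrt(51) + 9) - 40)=-62 / 5 + 2 * sqrt(51) / 5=-9.54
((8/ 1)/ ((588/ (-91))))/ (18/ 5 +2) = -65/ 294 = -0.22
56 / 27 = 2.07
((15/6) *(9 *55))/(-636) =-825/424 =-1.95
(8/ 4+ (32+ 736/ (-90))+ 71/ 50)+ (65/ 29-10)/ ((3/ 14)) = -116989/ 13050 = -8.96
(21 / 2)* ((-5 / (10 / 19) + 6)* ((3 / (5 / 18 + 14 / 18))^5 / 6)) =-2812385772 / 2476099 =-1135.81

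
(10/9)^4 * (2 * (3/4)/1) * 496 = 1133.97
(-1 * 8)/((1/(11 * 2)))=-176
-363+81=-282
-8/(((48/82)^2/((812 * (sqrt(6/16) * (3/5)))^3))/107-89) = 216671653182096000 * sqrt(6)/4357781959256010897859672051843 + 391710737910652664976151015896/4357781959256010897859672051843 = 0.09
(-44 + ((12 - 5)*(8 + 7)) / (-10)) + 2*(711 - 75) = 2435 / 2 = 1217.50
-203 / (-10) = 203 / 10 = 20.30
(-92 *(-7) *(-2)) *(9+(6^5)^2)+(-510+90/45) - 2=-77880446790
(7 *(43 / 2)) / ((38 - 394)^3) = -301 / 90236032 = -0.00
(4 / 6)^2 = 4 / 9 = 0.44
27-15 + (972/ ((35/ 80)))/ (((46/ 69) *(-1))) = -23244/ 7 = -3320.57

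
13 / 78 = 1 / 6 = 0.17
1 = 1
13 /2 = 6.50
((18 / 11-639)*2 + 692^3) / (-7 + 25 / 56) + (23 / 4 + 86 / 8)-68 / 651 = -265771353590513 / 5256174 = -50563652.11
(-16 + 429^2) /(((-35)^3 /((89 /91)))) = -655129 /156065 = -4.20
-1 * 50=-50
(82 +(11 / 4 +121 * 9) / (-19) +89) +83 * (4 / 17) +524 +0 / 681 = 848933 / 1292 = 657.07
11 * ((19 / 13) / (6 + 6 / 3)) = 209 / 104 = 2.01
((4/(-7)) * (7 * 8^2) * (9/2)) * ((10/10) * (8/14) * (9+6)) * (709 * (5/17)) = -245030400/119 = -2059078.99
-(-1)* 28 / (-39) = -28 / 39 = -0.72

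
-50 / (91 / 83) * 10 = -41500 / 91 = -456.04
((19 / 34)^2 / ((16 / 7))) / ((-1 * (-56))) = 361 / 147968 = 0.00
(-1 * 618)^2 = 381924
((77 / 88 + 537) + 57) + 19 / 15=71537 / 120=596.14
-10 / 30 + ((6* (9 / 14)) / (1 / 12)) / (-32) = -299 / 168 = -1.78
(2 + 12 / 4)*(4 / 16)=5 / 4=1.25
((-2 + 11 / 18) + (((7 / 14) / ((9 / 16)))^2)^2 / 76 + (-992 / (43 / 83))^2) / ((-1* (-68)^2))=-1690180161601205 / 2131613052768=-792.91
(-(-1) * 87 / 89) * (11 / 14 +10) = 13137 / 1246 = 10.54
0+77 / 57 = 77 / 57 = 1.35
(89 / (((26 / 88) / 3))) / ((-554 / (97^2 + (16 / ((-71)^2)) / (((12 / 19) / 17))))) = -278610866842 / 18152641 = -15348.23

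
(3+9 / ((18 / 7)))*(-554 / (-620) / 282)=3601 / 174840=0.02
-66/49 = -1.35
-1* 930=-930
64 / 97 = 0.66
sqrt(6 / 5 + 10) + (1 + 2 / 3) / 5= 1 / 3 + 2* sqrt(70) / 5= 3.68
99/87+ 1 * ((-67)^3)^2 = 2623293082934/29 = 90458382170.14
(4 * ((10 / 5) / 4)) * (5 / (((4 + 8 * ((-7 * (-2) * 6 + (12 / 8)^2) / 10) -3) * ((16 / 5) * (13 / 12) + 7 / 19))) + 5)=10.04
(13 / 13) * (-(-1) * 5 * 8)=40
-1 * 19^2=-361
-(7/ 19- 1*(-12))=-235/ 19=-12.37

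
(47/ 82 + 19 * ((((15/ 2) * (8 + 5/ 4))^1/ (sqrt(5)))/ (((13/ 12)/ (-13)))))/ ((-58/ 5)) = -235/ 4756 + 31635 * sqrt(5)/ 116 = 609.76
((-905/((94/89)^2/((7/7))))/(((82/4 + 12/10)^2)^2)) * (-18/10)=32258272500/4898178991489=0.01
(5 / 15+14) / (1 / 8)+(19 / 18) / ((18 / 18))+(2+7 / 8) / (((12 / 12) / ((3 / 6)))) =16871 / 144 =117.16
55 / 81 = 0.68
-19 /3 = -6.33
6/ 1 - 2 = 4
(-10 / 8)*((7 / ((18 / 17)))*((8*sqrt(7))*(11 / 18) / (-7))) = 935*sqrt(7) / 162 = 15.27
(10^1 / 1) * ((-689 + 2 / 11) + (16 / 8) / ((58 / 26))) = -2194470 / 319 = -6879.22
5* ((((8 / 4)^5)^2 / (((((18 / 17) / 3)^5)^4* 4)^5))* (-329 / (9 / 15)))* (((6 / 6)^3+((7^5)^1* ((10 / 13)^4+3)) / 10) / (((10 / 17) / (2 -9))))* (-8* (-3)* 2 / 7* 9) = 9975600896345417969165350653811416709578287758123994480025556090054699083115801749379638714874782993577228997222774978720351517165125063 / 518317589049597920806321408897258039232260042078279557948379956429977996048203776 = 19246116873318861244844380000000000000000000000000000000.00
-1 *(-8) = 8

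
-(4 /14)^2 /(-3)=4 /147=0.03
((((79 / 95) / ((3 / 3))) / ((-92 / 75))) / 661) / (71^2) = -1185 / 5824512548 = -0.00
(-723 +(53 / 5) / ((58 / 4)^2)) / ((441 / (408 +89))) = -814.75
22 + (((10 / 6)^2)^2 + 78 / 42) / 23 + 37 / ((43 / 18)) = 37.90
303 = 303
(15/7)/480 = 0.00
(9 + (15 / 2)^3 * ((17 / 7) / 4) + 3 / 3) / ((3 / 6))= 59615 / 112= 532.28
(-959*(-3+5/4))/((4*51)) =6713/816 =8.23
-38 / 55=-0.69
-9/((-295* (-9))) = -1/295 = -0.00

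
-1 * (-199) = 199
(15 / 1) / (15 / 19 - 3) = -95 / 14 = -6.79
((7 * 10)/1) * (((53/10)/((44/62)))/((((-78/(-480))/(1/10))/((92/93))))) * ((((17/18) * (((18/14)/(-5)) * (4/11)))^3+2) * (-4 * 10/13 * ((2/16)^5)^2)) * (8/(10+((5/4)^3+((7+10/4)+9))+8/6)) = -69540260087/151539848082022400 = -0.00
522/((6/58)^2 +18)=48778/1683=28.98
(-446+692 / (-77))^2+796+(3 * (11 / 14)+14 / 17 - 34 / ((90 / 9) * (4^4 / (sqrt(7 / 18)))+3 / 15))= 123544720361659126767 / 594501302908898 - 6528000 * sqrt(14) / 2949119993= 207812.35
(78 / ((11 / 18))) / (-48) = -117 / 44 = -2.66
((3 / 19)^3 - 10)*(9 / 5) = -17.99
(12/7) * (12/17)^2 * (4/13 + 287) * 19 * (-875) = -4079968.06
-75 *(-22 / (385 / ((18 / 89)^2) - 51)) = 0.18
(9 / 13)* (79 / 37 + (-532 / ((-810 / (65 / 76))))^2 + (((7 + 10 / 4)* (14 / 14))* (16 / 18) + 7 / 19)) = 207807031 / 26649324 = 7.80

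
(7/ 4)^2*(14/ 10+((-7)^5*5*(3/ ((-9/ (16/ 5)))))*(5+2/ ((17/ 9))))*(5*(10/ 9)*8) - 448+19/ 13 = 441088103350/ 5967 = 73921250.77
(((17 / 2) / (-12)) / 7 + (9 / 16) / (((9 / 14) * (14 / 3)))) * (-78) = -377 / 56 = -6.73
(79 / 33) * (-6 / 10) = -79 / 55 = -1.44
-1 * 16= -16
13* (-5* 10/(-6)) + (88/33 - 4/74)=4105/37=110.95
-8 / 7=-1.14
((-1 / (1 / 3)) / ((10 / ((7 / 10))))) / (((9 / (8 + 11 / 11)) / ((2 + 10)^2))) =-756 / 25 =-30.24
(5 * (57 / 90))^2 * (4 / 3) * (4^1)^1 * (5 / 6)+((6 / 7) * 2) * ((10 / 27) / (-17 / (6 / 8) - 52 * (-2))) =1541740 / 34587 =44.58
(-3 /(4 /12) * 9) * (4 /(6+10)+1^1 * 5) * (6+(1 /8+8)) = -192213 /32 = -6006.66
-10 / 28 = -5 / 14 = -0.36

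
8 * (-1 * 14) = -112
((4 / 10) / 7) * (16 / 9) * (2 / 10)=0.02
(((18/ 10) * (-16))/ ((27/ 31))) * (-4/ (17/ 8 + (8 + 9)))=15872/ 2295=6.92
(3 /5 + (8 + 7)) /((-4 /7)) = -273 /10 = -27.30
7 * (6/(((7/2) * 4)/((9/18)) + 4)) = 21/16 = 1.31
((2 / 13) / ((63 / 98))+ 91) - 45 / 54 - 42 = 11327 / 234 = 48.41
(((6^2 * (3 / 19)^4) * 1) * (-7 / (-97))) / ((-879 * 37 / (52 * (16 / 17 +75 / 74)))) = -435006936 / 86199774150493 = -0.00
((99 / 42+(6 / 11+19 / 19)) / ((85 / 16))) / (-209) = -4808 / 1367905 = -0.00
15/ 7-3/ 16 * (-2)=141/ 56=2.52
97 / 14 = 6.93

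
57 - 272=-215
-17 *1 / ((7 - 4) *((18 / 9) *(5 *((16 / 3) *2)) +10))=-17 / 350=-0.05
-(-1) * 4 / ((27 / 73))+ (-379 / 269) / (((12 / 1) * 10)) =3138509 / 290520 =10.80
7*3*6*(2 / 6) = 42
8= 8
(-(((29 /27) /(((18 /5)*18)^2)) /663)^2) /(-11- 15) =525625 /91813802437883275776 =0.00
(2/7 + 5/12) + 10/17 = 1843/1428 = 1.29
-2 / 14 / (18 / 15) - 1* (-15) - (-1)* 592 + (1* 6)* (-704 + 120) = -121679 / 42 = -2897.12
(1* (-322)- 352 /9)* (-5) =16250 /9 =1805.56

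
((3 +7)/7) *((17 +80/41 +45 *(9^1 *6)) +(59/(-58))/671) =19538186035/5584733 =3498.50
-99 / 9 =-11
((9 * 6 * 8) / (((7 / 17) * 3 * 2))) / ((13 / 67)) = 82008 / 91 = 901.19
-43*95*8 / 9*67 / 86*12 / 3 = -101840 / 9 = -11315.56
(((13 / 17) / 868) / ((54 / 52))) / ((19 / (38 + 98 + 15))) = 25519 / 3784914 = 0.01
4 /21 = 0.19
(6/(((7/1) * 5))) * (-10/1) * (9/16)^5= -177147/1835008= -0.10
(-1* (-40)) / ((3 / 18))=240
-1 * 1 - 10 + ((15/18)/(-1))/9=-599/54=-11.09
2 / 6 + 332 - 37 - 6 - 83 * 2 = 370 / 3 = 123.33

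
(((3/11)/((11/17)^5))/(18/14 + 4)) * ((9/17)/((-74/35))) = -552491415/4850534018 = -0.11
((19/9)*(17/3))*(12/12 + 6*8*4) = 62339/27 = 2308.85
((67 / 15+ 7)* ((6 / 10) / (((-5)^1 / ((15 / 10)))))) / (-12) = 43 / 250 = 0.17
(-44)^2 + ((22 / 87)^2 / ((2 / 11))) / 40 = 293073011 / 151380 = 1936.01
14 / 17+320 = 5454 / 17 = 320.82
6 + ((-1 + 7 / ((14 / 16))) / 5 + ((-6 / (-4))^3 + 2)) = 511 / 40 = 12.78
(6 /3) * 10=20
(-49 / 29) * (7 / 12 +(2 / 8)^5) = -87955 / 89088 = -0.99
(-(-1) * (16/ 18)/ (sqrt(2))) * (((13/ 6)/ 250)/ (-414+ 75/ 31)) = -403 * sqrt(2)/ 43061625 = -0.00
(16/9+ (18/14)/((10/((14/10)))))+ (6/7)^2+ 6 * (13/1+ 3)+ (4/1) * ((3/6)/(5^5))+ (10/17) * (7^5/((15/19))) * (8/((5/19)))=17842565769113/46856250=380793.72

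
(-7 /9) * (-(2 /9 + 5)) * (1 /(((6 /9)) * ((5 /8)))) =1316 /135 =9.75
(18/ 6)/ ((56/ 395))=21.16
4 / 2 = 2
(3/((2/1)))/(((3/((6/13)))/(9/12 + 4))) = 57/52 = 1.10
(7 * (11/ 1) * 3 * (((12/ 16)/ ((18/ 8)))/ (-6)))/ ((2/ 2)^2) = -77/ 6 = -12.83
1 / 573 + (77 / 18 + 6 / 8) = 34583 / 6876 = 5.03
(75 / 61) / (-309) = -25 / 6283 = -0.00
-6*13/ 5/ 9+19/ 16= -131/ 240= -0.55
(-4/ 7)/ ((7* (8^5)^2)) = -1/ 13153337344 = -0.00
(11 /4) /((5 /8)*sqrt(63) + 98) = 2464 /87583 - 330*sqrt(7) /613081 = 0.03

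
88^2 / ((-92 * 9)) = -1936 / 207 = -9.35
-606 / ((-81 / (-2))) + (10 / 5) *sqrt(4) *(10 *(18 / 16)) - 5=676 / 27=25.04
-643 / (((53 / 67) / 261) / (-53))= 11244141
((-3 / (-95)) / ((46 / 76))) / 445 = 0.00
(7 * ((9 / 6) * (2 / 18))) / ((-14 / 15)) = -5 / 4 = -1.25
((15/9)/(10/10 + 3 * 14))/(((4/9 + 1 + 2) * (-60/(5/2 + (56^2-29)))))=-6219/10664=-0.58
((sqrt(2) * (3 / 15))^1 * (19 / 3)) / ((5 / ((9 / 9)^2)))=19 * sqrt(2) / 75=0.36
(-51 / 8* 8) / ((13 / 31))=-1581 / 13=-121.62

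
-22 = -22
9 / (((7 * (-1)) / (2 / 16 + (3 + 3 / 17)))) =-4041 / 952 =-4.24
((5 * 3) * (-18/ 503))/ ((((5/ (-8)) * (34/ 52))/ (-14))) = -157248/ 8551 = -18.39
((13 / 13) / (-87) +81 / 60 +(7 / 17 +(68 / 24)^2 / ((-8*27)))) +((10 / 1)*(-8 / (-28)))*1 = 613212433 / 134174880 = 4.57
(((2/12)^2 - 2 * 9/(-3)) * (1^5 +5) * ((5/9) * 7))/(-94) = -7595/5076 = -1.50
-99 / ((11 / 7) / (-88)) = 5544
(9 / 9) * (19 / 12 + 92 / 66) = 131 / 44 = 2.98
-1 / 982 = -0.00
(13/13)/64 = 1/64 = 0.02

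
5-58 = -53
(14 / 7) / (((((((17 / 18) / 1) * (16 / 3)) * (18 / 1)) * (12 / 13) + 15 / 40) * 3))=208 / 26229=0.01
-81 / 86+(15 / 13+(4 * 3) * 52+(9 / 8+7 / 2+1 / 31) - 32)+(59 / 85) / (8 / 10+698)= 2457453101367 / 4117231768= 596.87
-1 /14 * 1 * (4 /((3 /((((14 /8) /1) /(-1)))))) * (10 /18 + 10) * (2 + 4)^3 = 380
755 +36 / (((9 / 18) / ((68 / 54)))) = 2537 / 3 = 845.67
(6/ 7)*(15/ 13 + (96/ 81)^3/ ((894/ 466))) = 462457574/ 266881797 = 1.73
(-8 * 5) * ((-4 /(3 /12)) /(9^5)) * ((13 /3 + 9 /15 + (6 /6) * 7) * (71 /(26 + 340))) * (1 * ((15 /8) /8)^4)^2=0.00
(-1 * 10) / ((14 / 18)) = -90 / 7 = -12.86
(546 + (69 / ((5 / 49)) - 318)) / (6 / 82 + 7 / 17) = 3151137 / 1690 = 1864.58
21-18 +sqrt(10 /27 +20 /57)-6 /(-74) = sqrt(21090) /171 +114 /37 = 3.93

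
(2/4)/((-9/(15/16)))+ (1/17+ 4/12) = 185/544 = 0.34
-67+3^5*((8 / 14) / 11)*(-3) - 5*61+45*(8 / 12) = -379.87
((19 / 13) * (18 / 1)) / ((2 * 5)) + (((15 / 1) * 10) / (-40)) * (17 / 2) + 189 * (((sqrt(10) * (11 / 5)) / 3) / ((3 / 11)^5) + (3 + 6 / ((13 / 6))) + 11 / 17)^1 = 291666.21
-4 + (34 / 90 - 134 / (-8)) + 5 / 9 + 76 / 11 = 13591 / 660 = 20.59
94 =94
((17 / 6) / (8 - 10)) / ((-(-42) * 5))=-17 / 2520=-0.01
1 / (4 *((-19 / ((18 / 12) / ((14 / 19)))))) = -3 / 112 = -0.03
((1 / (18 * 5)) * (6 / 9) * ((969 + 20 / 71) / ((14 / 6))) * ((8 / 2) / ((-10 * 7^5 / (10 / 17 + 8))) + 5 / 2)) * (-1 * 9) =-491532206229 / 7100117150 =-69.23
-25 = -25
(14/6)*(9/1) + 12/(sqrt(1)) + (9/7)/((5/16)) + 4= 1439/35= 41.11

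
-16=-16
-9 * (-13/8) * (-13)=-1521/8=-190.12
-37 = -37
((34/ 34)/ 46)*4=2/ 23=0.09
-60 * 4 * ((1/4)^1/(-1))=60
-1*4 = -4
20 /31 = 0.65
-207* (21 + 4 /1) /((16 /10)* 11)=-294.03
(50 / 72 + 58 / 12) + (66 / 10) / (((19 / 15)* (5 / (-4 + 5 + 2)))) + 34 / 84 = 216869 / 23940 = 9.06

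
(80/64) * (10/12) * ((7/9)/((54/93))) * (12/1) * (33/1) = 59675/108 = 552.55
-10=-10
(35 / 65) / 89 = 7 / 1157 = 0.01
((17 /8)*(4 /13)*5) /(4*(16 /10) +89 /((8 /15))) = 1700 /90103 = 0.02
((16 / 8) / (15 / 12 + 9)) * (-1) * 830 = -6640 / 41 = -161.95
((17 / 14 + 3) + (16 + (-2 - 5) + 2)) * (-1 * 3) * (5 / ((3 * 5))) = -213 / 14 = -15.21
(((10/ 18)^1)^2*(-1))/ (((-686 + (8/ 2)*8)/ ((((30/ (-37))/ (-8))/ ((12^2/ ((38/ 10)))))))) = 475/ 376327296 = 0.00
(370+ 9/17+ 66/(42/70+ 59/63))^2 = 23914457449/139876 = 170968.98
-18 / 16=-9 / 8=-1.12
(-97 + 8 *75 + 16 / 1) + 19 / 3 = 1576 / 3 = 525.33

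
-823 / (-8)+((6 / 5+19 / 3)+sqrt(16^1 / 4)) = 112.41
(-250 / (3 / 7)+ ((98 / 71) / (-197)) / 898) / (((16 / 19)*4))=-208815422543 / 1205791296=-173.18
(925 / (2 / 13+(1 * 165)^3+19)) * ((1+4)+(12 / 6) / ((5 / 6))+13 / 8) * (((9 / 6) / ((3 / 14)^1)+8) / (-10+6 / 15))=-21705125 / 7474927872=-0.00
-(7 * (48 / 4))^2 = -7056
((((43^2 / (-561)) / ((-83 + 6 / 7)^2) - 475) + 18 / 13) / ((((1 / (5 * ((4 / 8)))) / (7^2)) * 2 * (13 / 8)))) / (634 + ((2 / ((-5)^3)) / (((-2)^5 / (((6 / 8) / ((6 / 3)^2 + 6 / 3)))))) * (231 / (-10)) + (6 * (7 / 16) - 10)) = -143253155612062720 / 5028424544295009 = -28.49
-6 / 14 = -3 / 7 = -0.43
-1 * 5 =-5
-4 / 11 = -0.36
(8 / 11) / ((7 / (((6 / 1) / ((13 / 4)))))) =192 / 1001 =0.19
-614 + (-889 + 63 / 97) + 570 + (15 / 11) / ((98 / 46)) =-48712617 / 52283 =-931.71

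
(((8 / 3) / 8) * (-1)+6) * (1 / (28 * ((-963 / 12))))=-17 / 6741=-0.00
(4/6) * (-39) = -26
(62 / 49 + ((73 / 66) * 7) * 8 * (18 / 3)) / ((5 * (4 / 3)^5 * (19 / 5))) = 24420771 / 5243392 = 4.66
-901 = -901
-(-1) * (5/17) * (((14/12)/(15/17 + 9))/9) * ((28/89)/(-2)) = -35/57672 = -0.00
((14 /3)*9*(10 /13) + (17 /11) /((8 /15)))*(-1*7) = -281925 /1144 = -246.44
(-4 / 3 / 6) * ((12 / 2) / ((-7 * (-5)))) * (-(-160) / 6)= -64 / 63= -1.02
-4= -4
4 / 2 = 2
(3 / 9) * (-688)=-688 / 3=-229.33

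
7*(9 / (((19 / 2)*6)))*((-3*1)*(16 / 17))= -1008 / 323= -3.12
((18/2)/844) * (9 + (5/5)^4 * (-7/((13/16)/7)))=-6003/10972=-0.55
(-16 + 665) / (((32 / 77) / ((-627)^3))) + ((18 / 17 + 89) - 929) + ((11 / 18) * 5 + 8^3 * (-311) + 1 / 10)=-9423227153366027 / 24480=-384935749729.00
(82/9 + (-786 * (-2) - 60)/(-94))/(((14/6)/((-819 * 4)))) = 460200/47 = 9791.49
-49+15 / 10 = -47.50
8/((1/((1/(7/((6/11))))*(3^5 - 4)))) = 11472/77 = 148.99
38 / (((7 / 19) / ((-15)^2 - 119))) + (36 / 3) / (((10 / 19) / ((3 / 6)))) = 383059 / 35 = 10944.54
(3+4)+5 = 12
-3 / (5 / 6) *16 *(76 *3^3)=-590976 / 5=-118195.20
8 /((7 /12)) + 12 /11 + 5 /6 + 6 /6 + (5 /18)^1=11723 /693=16.92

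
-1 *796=-796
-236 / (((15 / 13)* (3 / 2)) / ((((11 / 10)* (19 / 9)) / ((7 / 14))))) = -633.30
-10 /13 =-0.77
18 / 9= 2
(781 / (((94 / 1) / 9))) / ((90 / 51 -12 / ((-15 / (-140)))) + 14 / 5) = -199155 / 286136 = -0.70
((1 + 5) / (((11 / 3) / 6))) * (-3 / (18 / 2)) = -36 / 11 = -3.27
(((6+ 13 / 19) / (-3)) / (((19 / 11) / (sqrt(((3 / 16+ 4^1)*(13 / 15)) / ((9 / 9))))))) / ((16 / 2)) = -1397*sqrt(13065) / 519840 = -0.31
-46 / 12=-23 / 6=-3.83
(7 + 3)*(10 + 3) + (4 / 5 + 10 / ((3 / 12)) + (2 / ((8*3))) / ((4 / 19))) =41087 / 240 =171.20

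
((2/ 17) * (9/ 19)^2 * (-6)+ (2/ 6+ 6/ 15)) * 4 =211708/ 92055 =2.30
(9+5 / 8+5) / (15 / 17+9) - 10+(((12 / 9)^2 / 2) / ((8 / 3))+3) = -6971 / 1344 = -5.19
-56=-56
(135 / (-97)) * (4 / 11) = -540 / 1067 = -0.51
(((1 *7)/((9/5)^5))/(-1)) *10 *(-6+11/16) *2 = 9296875/236196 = 39.36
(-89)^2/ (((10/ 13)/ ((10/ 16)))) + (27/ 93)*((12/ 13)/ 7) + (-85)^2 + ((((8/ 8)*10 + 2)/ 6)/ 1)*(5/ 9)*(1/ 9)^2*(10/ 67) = 30116410805323/ 2204577648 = 13660.85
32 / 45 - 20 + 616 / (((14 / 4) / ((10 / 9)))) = 2644 / 15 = 176.27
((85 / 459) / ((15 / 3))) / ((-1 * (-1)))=1 / 27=0.04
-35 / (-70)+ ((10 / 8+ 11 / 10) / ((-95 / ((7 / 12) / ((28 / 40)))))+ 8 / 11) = 30263 / 25080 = 1.21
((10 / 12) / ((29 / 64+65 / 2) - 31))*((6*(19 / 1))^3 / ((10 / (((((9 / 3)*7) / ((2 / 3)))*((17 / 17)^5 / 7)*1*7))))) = 248899392 / 125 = 1991195.14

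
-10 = -10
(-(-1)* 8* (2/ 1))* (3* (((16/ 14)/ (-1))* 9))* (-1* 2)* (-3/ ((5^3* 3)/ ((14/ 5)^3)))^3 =-20401307910144/ 3814697265625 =-5.35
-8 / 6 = -4 / 3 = -1.33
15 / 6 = 2.50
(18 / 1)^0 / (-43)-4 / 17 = -189 / 731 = -0.26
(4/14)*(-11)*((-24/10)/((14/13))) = 1716/245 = 7.00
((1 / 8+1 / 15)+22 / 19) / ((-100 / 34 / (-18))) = 156927 / 19000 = 8.26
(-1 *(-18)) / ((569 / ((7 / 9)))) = 14 / 569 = 0.02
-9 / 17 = -0.53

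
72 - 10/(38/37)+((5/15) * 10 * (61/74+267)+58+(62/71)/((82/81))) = 6224472539/6139299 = 1013.87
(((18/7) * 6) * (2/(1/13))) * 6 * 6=101088/7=14441.14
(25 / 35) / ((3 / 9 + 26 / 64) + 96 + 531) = 480 / 421841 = 0.00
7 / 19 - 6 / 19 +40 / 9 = 769 / 171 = 4.50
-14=-14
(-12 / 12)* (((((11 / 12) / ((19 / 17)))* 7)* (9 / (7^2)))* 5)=-2805 / 532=-5.27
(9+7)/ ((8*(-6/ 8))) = -2.67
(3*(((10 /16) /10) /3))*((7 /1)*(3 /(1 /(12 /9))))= 7 /4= 1.75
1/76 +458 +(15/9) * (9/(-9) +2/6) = 312521/684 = 456.90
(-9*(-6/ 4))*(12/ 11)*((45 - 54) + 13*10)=1782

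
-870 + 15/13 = -11295/13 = -868.85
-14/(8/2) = -7/2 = -3.50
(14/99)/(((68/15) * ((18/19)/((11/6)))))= 665/11016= 0.06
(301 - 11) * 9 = 2610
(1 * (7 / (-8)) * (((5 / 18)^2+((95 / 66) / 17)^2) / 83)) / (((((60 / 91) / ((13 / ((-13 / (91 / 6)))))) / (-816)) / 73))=-404307362095 / 331901064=-1218.16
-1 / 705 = -0.00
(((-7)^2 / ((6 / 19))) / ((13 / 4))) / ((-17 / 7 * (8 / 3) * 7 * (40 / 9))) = -8379 / 35360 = -0.24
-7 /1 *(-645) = 4515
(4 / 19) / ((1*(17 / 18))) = 72 / 323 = 0.22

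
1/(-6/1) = -1/6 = -0.17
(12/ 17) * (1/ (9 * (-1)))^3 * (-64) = 256/ 4131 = 0.06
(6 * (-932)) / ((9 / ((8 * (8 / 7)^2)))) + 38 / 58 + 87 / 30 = -6488.74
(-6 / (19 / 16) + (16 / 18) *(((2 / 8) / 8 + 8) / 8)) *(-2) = 22765 / 2736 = 8.32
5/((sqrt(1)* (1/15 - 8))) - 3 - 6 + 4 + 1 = -551/119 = -4.63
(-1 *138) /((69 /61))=-122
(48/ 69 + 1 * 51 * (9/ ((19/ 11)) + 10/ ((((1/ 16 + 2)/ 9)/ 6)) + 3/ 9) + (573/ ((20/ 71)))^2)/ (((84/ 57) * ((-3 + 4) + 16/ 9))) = 71840848505607/ 70840000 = 1014128.30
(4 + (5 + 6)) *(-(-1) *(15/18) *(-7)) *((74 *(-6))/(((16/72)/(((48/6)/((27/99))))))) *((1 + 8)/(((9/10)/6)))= 307692000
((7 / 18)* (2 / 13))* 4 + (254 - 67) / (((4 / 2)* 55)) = 2269 / 1170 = 1.94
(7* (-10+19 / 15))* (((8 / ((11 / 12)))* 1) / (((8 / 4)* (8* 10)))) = -3.33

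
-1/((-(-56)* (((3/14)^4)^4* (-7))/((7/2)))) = 451742002.48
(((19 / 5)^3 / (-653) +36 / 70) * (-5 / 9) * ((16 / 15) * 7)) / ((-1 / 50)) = 7866784 / 88155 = 89.24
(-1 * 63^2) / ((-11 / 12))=47628 / 11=4329.82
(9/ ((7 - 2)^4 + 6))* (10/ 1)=90/ 631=0.14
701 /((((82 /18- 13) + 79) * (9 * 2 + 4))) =6309 /13970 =0.45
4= 4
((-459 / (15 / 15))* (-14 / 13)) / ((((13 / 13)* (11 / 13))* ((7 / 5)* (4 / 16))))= 18360 / 11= 1669.09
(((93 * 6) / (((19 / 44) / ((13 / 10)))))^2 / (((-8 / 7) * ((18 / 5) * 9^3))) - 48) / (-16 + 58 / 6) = 144578263 / 925965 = 156.14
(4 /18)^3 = 0.01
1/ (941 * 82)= 1/ 77162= 0.00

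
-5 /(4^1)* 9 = -45 /4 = -11.25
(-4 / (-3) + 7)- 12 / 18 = 23 / 3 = 7.67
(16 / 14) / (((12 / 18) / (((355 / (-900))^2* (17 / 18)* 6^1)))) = 85697 / 56700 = 1.51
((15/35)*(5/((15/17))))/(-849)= -17/5943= -0.00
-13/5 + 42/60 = -19/10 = -1.90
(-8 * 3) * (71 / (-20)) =426 / 5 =85.20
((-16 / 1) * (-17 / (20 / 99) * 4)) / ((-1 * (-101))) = 26928 / 505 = 53.32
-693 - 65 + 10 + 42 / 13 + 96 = -8434 / 13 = -648.77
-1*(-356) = 356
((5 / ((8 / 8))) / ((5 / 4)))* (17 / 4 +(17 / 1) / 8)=25.50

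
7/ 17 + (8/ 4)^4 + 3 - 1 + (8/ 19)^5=775576043/ 42093683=18.42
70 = 70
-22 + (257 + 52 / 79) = 18617 / 79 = 235.66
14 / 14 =1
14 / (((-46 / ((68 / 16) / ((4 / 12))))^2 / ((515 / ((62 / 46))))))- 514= -2350819 / 22816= -103.03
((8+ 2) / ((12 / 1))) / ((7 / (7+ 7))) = 5 / 3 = 1.67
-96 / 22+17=139 / 11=12.64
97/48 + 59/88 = 1421/528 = 2.69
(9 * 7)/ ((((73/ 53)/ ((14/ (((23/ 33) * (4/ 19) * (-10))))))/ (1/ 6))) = -4884957/ 67160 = -72.74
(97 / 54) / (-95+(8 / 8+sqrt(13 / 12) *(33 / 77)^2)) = -43784636 / 2291236011 -4753 *sqrt(39) / 763745337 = -0.02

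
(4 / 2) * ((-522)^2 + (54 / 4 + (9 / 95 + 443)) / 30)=1553245553 / 2850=544998.44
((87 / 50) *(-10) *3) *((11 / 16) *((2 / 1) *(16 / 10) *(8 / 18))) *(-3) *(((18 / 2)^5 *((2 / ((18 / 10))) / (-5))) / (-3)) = 16743672 / 25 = 669746.88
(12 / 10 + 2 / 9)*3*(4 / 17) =256 / 255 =1.00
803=803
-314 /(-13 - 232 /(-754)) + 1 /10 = 8197 /330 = 24.84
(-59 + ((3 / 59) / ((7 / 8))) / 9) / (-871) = 73093 / 1079169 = 0.07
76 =76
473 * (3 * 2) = 2838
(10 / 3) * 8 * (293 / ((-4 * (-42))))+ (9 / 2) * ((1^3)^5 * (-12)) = -472 / 63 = -7.49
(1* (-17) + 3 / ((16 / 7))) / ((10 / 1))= -251 / 160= -1.57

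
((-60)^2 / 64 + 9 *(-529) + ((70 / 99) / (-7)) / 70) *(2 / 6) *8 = -26083142 / 2079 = -12546.00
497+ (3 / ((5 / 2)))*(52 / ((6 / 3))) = 2641 / 5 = 528.20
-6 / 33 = -2 / 11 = -0.18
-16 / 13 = -1.23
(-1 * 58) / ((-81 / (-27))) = -58 / 3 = -19.33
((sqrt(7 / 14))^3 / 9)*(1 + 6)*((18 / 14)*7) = 7*sqrt(2) / 4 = 2.47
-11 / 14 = -0.79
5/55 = 1/11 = 0.09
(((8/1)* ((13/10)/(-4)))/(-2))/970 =13/9700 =0.00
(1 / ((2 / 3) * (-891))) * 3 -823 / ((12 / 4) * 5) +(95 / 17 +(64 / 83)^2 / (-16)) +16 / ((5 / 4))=-4234271593 / 115941870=-36.52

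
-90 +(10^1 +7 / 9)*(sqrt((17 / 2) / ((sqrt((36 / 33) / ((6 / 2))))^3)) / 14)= -90 +97*11^(3 / 4)*sqrt(17) / 504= -85.21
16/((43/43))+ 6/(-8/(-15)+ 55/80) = 20.91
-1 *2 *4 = -8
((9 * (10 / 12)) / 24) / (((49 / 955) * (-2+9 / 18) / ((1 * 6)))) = -4775 / 196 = -24.36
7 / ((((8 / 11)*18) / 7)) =539 / 144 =3.74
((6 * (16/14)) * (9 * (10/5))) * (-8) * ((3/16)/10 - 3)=103032/35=2943.77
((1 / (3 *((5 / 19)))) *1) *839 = 1062.73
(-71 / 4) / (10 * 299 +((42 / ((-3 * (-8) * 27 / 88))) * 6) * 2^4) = -639 / 127352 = -0.01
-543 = -543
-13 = -13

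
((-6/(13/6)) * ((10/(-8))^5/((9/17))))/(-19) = -53125/63232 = -0.84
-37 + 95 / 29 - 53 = -2515 / 29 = -86.72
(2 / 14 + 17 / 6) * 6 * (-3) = -375 / 7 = -53.57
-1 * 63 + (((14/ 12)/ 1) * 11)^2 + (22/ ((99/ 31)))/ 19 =23269/ 228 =102.06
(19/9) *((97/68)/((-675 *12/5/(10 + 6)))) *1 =-1843/61965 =-0.03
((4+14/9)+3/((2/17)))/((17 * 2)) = 559/612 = 0.91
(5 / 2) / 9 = 5 / 18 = 0.28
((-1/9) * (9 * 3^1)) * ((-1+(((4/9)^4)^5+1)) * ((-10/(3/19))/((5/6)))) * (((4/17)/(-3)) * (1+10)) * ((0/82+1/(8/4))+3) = -12868684091490304/206680312803967789617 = -0.00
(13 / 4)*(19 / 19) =3.25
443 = 443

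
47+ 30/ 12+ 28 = 155/ 2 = 77.50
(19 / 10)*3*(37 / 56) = 2109 / 560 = 3.77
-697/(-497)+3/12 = 3285/1988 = 1.65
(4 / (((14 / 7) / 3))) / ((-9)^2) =0.07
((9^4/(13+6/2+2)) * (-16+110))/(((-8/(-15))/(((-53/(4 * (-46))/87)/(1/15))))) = 136195425/42688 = 3190.49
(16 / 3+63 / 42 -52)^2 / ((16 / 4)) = 73441 / 144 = 510.01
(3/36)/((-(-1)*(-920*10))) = -1/110400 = -0.00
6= 6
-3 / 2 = -1.50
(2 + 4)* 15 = 90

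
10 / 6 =5 / 3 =1.67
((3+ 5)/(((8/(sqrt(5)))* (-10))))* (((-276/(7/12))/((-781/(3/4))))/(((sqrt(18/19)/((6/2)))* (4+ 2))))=-207* sqrt(190)/54670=-0.05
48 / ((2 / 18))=432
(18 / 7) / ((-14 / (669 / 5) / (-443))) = 2667303 / 245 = 10886.95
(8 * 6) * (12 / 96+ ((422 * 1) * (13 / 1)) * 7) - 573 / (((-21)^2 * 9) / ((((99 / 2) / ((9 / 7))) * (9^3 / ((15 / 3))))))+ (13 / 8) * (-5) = 515895377 / 280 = 1842483.49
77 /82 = 0.94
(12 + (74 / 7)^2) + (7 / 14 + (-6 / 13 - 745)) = -791417 / 1274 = -621.21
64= 64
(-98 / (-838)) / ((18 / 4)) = 0.03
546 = 546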